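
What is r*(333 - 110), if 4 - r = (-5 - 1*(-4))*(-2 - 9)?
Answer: -1561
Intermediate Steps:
r = -7 (r = 4 - (-5 - 1*(-4))*(-2 - 9) = 4 - (-5 + 4)*(-11) = 4 - (-1)*(-11) = 4 - 1*11 = 4 - 11 = -7)
r*(333 - 110) = -7*(333 - 110) = -7*223 = -1561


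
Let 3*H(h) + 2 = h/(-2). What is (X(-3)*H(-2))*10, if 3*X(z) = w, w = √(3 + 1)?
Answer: -20/9 ≈ -2.2222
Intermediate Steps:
H(h) = -⅔ - h/6 (H(h) = -⅔ + (h/(-2))/3 = -⅔ + (h*(-½))/3 = -⅔ + (-h/2)/3 = -⅔ - h/6)
w = 2 (w = √4 = 2)
X(z) = ⅔ (X(z) = (⅓)*2 = ⅔)
(X(-3)*H(-2))*10 = (2*(-⅔ - ⅙*(-2))/3)*10 = (2*(-⅔ + ⅓)/3)*10 = ((⅔)*(-⅓))*10 = -2/9*10 = -20/9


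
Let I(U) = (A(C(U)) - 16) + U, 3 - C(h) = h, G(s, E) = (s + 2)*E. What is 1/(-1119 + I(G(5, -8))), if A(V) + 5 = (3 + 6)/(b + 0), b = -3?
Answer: -1/1199 ≈ -0.00083403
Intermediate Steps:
G(s, E) = E*(2 + s) (G(s, E) = (2 + s)*E = E*(2 + s))
C(h) = 3 - h
A(V) = -8 (A(V) = -5 + (3 + 6)/(-3 + 0) = -5 + 9/(-3) = -5 + 9*(-1/3) = -5 - 3 = -8)
I(U) = -24 + U (I(U) = (-8 - 16) + U = -24 + U)
1/(-1119 + I(G(5, -8))) = 1/(-1119 + (-24 - 8*(2 + 5))) = 1/(-1119 + (-24 - 8*7)) = 1/(-1119 + (-24 - 56)) = 1/(-1119 - 80) = 1/(-1199) = -1/1199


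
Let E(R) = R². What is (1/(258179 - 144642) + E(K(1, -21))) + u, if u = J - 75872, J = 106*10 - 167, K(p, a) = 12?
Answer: -8496541394/113537 ≈ -74835.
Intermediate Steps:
J = 893 (J = 1060 - 167 = 893)
u = -74979 (u = 893 - 75872 = -74979)
(1/(258179 - 144642) + E(K(1, -21))) + u = (1/(258179 - 144642) + 12²) - 74979 = (1/113537 + 144) - 74979 = 16349329/113537 - 74979 = -8496541394/113537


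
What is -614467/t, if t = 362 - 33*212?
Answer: 614467/6634 ≈ 92.624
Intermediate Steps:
t = -6634 (t = 362 - 6996 = -6634)
-614467/t = -614467/(-6634) = -614467*(-1/6634) = 614467/6634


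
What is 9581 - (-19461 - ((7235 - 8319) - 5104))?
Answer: 22854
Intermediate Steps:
9581 - (-19461 - ((7235 - 8319) - 5104)) = 9581 - (-19461 - (-1084 - 5104)) = 9581 - (-19461 - 1*(-6188)) = 9581 - (-19461 + 6188) = 9581 - 1*(-13273) = 9581 + 13273 = 22854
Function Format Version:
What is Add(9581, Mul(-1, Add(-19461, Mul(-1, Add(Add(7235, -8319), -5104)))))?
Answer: 22854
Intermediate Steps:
Add(9581, Mul(-1, Add(-19461, Mul(-1, Add(Add(7235, -8319), -5104))))) = Add(9581, Mul(-1, Add(-19461, Mul(-1, Add(-1084, -5104))))) = Add(9581, Mul(-1, Add(-19461, Mul(-1, -6188)))) = Add(9581, Mul(-1, Add(-19461, 6188))) = Add(9581, Mul(-1, -13273)) = Add(9581, 13273) = 22854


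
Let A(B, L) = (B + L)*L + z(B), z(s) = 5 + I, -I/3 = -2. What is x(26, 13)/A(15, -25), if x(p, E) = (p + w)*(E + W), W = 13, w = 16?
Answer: 364/87 ≈ 4.1839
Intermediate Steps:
I = 6 (I = -3*(-2) = 6)
z(s) = 11 (z(s) = 5 + 6 = 11)
x(p, E) = (13 + E)*(16 + p) (x(p, E) = (p + 16)*(E + 13) = (16 + p)*(13 + E) = (13 + E)*(16 + p))
A(B, L) = 11 + L*(B + L) (A(B, L) = (B + L)*L + 11 = L*(B + L) + 11 = 11 + L*(B + L))
x(26, 13)/A(15, -25) = (208 + 13*26 + 16*13 + 13*26)/(11 + (-25)² + 15*(-25)) = (208 + 338 + 208 + 338)/(11 + 625 - 375) = 1092/261 = 1092*(1/261) = 364/87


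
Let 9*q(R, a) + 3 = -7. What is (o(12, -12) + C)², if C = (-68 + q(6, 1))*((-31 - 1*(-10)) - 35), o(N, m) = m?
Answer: 1205756176/81 ≈ 1.4886e+7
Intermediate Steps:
q(R, a) = -10/9 (q(R, a) = -⅓ + (⅑)*(-7) = -⅓ - 7/9 = -10/9)
C = 34832/9 (C = (-68 - 10/9)*((-31 - 1*(-10)) - 35) = -622*((-31 + 10) - 35)/9 = -622*(-21 - 35)/9 = -622/9*(-56) = 34832/9 ≈ 3870.2)
(o(12, -12) + C)² = (-12 + 34832/9)² = (34724/9)² = 1205756176/81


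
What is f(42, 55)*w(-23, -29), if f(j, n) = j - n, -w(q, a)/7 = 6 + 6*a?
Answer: -15288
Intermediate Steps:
w(q, a) = -42 - 42*a (w(q, a) = -7*(6 + 6*a) = -42 - 42*a)
f(42, 55)*w(-23, -29) = (42 - 1*55)*(-42 - 42*(-29)) = (42 - 55)*(-42 + 1218) = -13*1176 = -15288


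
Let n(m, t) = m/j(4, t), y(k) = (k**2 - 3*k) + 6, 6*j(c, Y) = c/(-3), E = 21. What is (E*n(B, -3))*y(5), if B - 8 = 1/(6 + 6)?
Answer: -12222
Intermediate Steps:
j(c, Y) = -c/18 (j(c, Y) = (c/(-3))/6 = (c*(-1/3))/6 = (-c/3)/6 = -c/18)
B = 97/12 (B = 8 + 1/(6 + 6) = 8 + 1/12 = 97/12 ≈ 8.0833)
y(k) = 6 + k**2 - 3*k
n(m, t) = -9*m/2 (n(m, t) = m/((-1/18*4)) = m/(-2/9) = m*(-9/2) = -9*m/2)
(E*n(B, -3))*y(5) = (21*(-9/2*97/12))*(6 + 5**2 - 3*5) = (21*(-291/8))*(6 + 25 - 15) = -6111/8*16 = -12222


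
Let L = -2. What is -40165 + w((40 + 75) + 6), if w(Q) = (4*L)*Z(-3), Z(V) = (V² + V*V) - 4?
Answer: -40277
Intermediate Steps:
Z(V) = -4 + 2*V² (Z(V) = (V² + V²) - 4 = 2*V² - 4 = -4 + 2*V²)
w(Q) = -112 (w(Q) = (4*(-2))*(-4 + 2*(-3)²) = -8*(-4 + 2*9) = -8*(-4 + 18) = -8*14 = -112)
-40165 + w((40 + 75) + 6) = -40165 - 112 = -40277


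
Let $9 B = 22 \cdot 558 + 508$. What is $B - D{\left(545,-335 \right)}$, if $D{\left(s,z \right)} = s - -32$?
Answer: $\frac{7591}{9} \approx 843.44$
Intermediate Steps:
$D{\left(s,z \right)} = 32 + s$ ($D{\left(s,z \right)} = s + 32 = 32 + s$)
$B = \frac{12784}{9}$ ($B = \frac{22 \cdot 558 + 508}{9} = \frac{12276 + 508}{9} = \frac{1}{9} \cdot 12784 = \frac{12784}{9} \approx 1420.4$)
$B - D{\left(545,-335 \right)} = \frac{12784}{9} - \left(32 + 545\right) = \frac{12784}{9} - 577 = \frac{7591}{9}$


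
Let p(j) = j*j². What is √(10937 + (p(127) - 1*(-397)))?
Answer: √2059717 ≈ 1435.2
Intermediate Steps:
p(j) = j³
√(10937 + (p(127) - 1*(-397))) = √(10937 + (127³ - 1*(-397))) = √(10937 + (2048383 + 397)) = √(10937 + 2048780) = √2059717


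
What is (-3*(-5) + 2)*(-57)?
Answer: -969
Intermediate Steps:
(-3*(-5) + 2)*(-57) = (15 + 2)*(-57) = 17*(-57) = -969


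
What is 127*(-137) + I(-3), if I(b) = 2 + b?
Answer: -17400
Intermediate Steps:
127*(-137) + I(-3) = 127*(-137) + (2 - 3) = -17399 - 1 = -17400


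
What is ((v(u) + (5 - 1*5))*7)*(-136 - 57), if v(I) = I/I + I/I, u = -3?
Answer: -2702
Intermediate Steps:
v(I) = 2 (v(I) = 1 + 1 = 2)
((v(u) + (5 - 1*5))*7)*(-136 - 57) = ((2 + (5 - 1*5))*7)*(-136 - 57) = ((2 + (5 - 5))*7)*(-193) = ((2 + 0)*7)*(-193) = (2*7)*(-193) = 14*(-193) = -2702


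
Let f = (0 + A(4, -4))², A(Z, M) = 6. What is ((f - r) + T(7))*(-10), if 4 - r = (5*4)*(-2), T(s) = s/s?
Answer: 70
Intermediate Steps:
T(s) = 1
r = 44 (r = 4 - 5*4*(-2) = 4 - 20*(-2) = 4 - 1*(-40) = 4 + 40 = 44)
f = 36 (f = (0 + 6)² = 6² = 36)
((f - r) + T(7))*(-10) = ((36 - 1*44) + 1)*(-10) = ((36 - 44) + 1)*(-10) = (-8 + 1)*(-10) = -7*(-10) = 70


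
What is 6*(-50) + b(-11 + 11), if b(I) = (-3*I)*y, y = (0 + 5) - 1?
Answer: -300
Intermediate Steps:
y = 4 (y = 5 - 1 = 4)
b(I) = -12*I (b(I) = -3*I*4 = -12*I)
6*(-50) + b(-11 + 11) = 6*(-50) - 12*(-11 + 11) = -300 - 12*0 = -300 + 0 = -300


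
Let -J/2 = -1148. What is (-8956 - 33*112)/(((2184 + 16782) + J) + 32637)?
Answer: -12652/53899 ≈ -0.23474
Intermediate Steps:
J = 2296 (J = -2*(-1148) = 2296)
(-8956 - 33*112)/(((2184 + 16782) + J) + 32637) = (-8956 - 33*112)/(((2184 + 16782) + 2296) + 32637) = (-8956 - 3696)/((18966 + 2296) + 32637) = -12652/(21262 + 32637) = -12652/53899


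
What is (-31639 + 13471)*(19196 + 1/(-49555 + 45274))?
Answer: -497670422200/1427 ≈ -3.4875e+8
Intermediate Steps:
(-31639 + 13471)*(19196 + 1/(-49555 + 45274)) = -18168*(19196 + 1/(-4281)) = -18168*(19196 - 1/4281) = -18168*82178075/4281 = -497670422200/1427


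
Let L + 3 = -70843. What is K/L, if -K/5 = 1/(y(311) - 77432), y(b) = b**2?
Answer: 5/1366548494 ≈ 3.6589e-9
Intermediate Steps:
K = -5/19289 (K = -5/(311**2 - 77432) = -5/(96721 - 77432) = -5/19289 ≈ -0.00025922)
L = -70846 (L = -3 - 70843 = -70846)
K/L = -5/19289/(-70846) = -5/19289*(-1/70846) = 5/1366548494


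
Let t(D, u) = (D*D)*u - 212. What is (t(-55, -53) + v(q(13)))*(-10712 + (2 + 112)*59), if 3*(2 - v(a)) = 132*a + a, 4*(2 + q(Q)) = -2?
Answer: 1918352185/3 ≈ 6.3945e+8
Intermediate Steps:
t(D, u) = -212 + u*D² (t(D, u) = D²*u - 212 = u*D² - 212 = -212 + u*D²)
q(Q) = -5/2 (q(Q) = -2 + (¼)*(-2) = -2 - ½ = -5/2)
v(a) = 2 - 133*a/3 (v(a) = 2 - (132*a + a)/3 = 2 - 133*a/3)
(t(-55, -53) + v(q(13)))*(-10712 + (2 + 112)*59) = ((-212 - 53*(-55)²) + (2 - 133/3*(-5/2)))*(-10712 + (2 + 112)*59) = ((-212 - 53*3025) + (2 + 665/6))*(-10712 + 114*59) = ((-212 - 160325) + 677/6)*(-10712 + 6726) = (-160537 + 677/6)*(-3986) = -962545/6*(-3986) = 1918352185/3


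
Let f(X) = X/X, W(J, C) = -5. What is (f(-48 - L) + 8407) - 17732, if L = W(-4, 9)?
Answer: -9324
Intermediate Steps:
L = -5
f(X) = 1
(f(-48 - L) + 8407) - 17732 = (1 + 8407) - 17732 = 8408 - 17732 = -9324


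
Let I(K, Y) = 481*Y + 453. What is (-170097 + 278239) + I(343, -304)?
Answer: -37629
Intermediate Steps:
I(K, Y) = 453 + 481*Y
(-170097 + 278239) + I(343, -304) = (-170097 + 278239) + (453 + 481*(-304)) = 108142 + (453 - 146224) = 108142 - 145771 = -37629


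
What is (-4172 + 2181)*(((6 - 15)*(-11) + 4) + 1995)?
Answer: -4177118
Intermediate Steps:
(-4172 + 2181)*(((6 - 15)*(-11) + 4) + 1995) = -1991*((-9*(-11) + 4) + 1995) = -1991*((99 + 4) + 1995) = -1991*(103 + 1995) = -1991*2098 = -4177118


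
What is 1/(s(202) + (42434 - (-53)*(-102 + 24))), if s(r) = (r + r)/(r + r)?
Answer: 1/38301 ≈ 2.6109e-5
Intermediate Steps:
s(r) = 1 (s(r) = (2*r)/((2*r)) = (2*r)*(1/(2*r)) = 1)
1/(s(202) + (42434 - (-53)*(-102 + 24))) = 1/(1 + (42434 - (-53)*(-102 + 24))) = 1/(1 + (42434 - (-53)*(-78))) = 1/(1 + (42434 - 1*4134)) = 1/(1 + (42434 - 4134)) = 1/(1 + 38300) = 1/38301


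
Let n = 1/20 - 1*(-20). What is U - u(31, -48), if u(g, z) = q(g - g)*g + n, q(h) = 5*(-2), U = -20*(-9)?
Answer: 9399/20 ≈ 469.95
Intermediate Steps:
U = 180
q(h) = -10
n = 401/20 (n = 1/20 + 20 = 401/20 ≈ 20.050)
u(g, z) = 401/20 - 10*g (u(g, z) = -10*g + 401/20 = 401/20 - 10*g)
U - u(31, -48) = 180 - (401/20 - 10*31) = 180 - (401/20 - 310) = 180 - 1*(-5799/20) = 180 + 5799/20 = 9399/20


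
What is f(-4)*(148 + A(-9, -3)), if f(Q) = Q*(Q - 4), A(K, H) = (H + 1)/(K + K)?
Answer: 42656/9 ≈ 4739.6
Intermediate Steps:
A(K, H) = (1 + H)/(2*K) (A(K, H) = (1 + H)/((2*K)) = (1 + H)*(1/(2*K)) = (1 + H)/(2*K))
f(Q) = Q*(-4 + Q)
f(-4)*(148 + A(-9, -3)) = (-4*(-4 - 4))*(148 + (½)*(1 - 3)/(-9)) = (-4*(-8))*(148 + (½)*(-⅑)*(-2)) = 32*(148 + ⅑) = 32*(1333/9) = 42656/9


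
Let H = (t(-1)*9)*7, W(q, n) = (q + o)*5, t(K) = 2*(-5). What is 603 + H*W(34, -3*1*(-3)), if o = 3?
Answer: -115947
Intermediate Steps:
t(K) = -10
W(q, n) = 15 + 5*q (W(q, n) = (q + 3)*5 = (3 + q)*5 = 15 + 5*q)
H = -630 (H = -10*9*7 = -90*7 = -630)
603 + H*W(34, -3*1*(-3)) = 603 - 630*(15 + 5*34) = 603 - 630*(15 + 170) = 603 - 630*185 = 603 - 116550 = -115947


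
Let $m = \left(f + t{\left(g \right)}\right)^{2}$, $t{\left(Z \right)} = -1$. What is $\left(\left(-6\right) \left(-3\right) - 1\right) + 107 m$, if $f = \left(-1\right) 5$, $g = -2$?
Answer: $3869$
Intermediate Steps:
$f = -5$
$m = 36$ ($m = \left(-5 - 1\right)^{2} = \left(-6\right)^{2} = 36$)
$\left(\left(-6\right) \left(-3\right) - 1\right) + 107 m = \left(\left(-6\right) \left(-3\right) - 1\right) + 107 \cdot 36 = \left(18 - 1\right) + 3852 = 17 + 3852 = 3869$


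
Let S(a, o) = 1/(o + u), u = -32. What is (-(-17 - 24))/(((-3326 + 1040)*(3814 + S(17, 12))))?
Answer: -410/87186897 ≈ -4.7025e-6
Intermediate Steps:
S(a, o) = 1/(-32 + o) (S(a, o) = 1/(o - 32) = 1/(-32 + o))
(-(-17 - 24))/(((-3326 + 1040)*(3814 + S(17, 12)))) = (-(-17 - 24))/(((-3326 + 1040)*(3814 + 1/(-32 + 12)))) = (-1*(-41))/((-2286*(3814 + 1/(-20)))) = 41/((-2286*(3814 - 1/20))) = 41/((-2286*76279/20)) = 41/(-87186897/10) = 41*(-10/87186897) = -410/87186897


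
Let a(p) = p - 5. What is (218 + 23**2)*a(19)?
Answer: 10458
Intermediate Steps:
a(p) = -5 + p
(218 + 23**2)*a(19) = (218 + 23**2)*(-5 + 19) = (218 + 529)*14 = 747*14 = 10458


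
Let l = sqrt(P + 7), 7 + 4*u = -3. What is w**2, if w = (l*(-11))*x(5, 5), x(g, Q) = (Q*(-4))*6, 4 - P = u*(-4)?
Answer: 1742400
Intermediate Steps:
u = -5/2 (u = -7/4 + (1/4)*(-3) = -7/4 - 3/4 = -5/2 ≈ -2.5000)
P = -6 (P = 4 - (-5)*(-4)/2 = 4 - 1*10 = 4 - 10 = -6)
x(g, Q) = -24*Q (x(g, Q) = -4*Q*6 = -24*Q)
l = 1 (l = sqrt(-6 + 7) = sqrt(1) = 1)
w = 1320 (w = (1*(-11))*(-24*5) = -11*(-120) = 1320)
w**2 = 1320**2 = 1742400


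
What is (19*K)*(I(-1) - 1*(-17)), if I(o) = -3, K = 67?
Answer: 17822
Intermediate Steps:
(19*K)*(I(-1) - 1*(-17)) = (19*67)*(-3 - 1*(-17)) = 1273*(-3 + 17) = 1273*14 = 17822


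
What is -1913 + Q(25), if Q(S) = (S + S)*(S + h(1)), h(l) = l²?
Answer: -613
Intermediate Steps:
Q(S) = 2*S*(1 + S) (Q(S) = (S + S)*(S + 1²) = (2*S)*(S + 1) = (2*S)*(1 + S) = 2*S*(1 + S))
-1913 + Q(25) = -1913 + 2*25*(1 + 25) = -1913 + 2*25*26 = -1913 + 1300 = -613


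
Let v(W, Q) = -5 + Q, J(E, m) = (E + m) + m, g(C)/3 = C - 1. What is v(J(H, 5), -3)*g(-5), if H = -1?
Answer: 144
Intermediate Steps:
g(C) = -3 + 3*C (g(C) = 3*(C - 1) = 3*(-1 + C) = -3 + 3*C)
J(E, m) = E + 2*m
v(J(H, 5), -3)*g(-5) = (-5 - 3)*(-3 + 3*(-5)) = -8*(-3 - 15) = -8*(-18) = 144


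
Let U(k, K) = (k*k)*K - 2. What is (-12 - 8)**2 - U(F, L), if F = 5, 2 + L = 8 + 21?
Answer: -273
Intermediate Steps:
L = 27 (L = -2 + (8 + 21) = -2 + 29 = 27)
U(k, K) = -2 + K*k**2 (U(k, K) = k**2*K - 2 = K*k**2 - 2 = -2 + K*k**2)
(-12 - 8)**2 - U(F, L) = (-12 - 8)**2 - (-2 + 27*5**2) = (-20)**2 - (-2 + 27*25) = 400 - (-2 + 675) = 400 - 1*673 = 400 - 673 = -273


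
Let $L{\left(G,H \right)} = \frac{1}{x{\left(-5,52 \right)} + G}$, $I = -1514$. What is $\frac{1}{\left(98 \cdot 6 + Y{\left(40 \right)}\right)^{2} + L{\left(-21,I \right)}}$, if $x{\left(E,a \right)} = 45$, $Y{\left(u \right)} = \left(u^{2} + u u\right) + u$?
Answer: $\frac{24}{351686017} \approx 6.8243 \cdot 10^{-8}$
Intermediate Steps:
$Y{\left(u \right)} = u + 2 u^{2}$ ($Y{\left(u \right)} = \left(u^{2} + u^{2}\right) + u = 2 u^{2} + u = u + 2 u^{2}$)
$L{\left(G,H \right)} = \frac{1}{45 + G}$
$\frac{1}{\left(98 \cdot 6 + Y{\left(40 \right)}\right)^{2} + L{\left(-21,I \right)}} = \frac{1}{\left(98 \cdot 6 + 40 \left(1 + 2 \cdot 40\right)\right)^{2} + \frac{1}{45 - 21}} = \frac{1}{\left(588 + 40 \left(1 + 80\right)\right)^{2} + \frac{1}{24}} = \frac{1}{\left(588 + 40 \cdot 81\right)^{2} + \frac{1}{24}} = \frac{1}{\left(588 + 3240\right)^{2} + \frac{1}{24}} = \frac{1}{3828^{2} + \frac{1}{24}} = \frac{1}{14653584 + \frac{1}{24}} = \frac{1}{\frac{351686017}{24}} = \frac{24}{351686017}$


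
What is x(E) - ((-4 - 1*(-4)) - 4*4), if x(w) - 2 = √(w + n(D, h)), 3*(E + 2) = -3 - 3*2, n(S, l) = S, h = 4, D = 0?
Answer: 18 + I*√5 ≈ 18.0 + 2.2361*I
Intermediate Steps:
E = -5 (E = -2 + (-3 - 3*2)/3 = -2 + (-3 - 6)/3 = -2 + (⅓)*(-9) = -2 - 3 = -5)
x(w) = 2 + √w (x(w) = 2 + √(w + 0) = 2 + √w)
x(E) - ((-4 - 1*(-4)) - 4*4) = (2 + √(-5)) - ((-4 - 1*(-4)) - 4*4) = (2 + I*√5) - ((-4 + 4) - 16) = (2 + I*√5) - (0 - 16) = (2 + I*√5) - 1*(-16) = (2 + I*√5) + 16 = 18 + I*√5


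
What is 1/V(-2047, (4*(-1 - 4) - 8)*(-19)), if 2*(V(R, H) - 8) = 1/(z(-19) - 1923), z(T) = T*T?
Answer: 3124/24991 ≈ 0.12501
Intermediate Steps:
z(T) = T²
V(R, H) = 24991/3124 (V(R, H) = 8 + 1/(2*((-19)² - 1923)) = 8 + 1/(2*(361 - 1923)) = 8 + (½)/(-1562) = 8 + (½)*(-1/1562) = 8 - 1/3124 = 24991/3124)
1/V(-2047, (4*(-1 - 4) - 8)*(-19)) = 1/(24991/3124) = 3124/24991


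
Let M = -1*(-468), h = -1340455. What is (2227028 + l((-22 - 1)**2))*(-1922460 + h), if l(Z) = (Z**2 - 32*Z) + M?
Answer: -8125992882235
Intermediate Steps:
M = 468
l(Z) = 468 + Z**2 - 32*Z (l(Z) = (Z**2 - 32*Z) + 468 = 468 + Z**2 - 32*Z)
(2227028 + l((-22 - 1)**2))*(-1922460 + h) = (2227028 + (468 + ((-22 - 1)**2)**2 - 32*(-22 - 1)**2))*(-1922460 - 1340455) = (2227028 + (468 + ((-23)**2)**2 - 32*(-23)**2))*(-3262915) = (2227028 + (468 + 529**2 - 32*529))*(-3262915) = (2227028 + (468 + 279841 - 16928))*(-3262915) = (2227028 + 263381)*(-3262915) = 2490409*(-3262915) = -8125992882235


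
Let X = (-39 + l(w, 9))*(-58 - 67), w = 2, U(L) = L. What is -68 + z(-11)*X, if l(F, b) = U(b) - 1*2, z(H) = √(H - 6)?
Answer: -68 + 4000*I*√17 ≈ -68.0 + 16492.0*I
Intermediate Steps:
z(H) = √(-6 + H)
l(F, b) = -2 + b (l(F, b) = b - 1*2 = b - 2 = -2 + b)
X = 4000 (X = (-39 + (-2 + 9))*(-58 - 67) = (-39 + 7)*(-125) = -32*(-125) = 4000)
-68 + z(-11)*X = -68 + √(-6 - 11)*4000 = -68 + √(-17)*4000 = -68 + (I*√17)*4000 = -68 + 4000*I*√17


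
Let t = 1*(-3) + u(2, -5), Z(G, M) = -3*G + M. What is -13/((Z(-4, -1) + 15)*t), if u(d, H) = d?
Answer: ½ ≈ 0.50000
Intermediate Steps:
Z(G, M) = M - 3*G
t = -1 (t = 1*(-3) + 2 = -3 + 2 = -1)
-13/((Z(-4, -1) + 15)*t) = -13/(((-1 - 3*(-4)) + 15)*(-1)) = -13*(-1)/((-1 + 12) + 15) = -13*(-1)/(11 + 15) = -13*(-1)/26 = -(-1)/2 = -13*(-1/26) = ½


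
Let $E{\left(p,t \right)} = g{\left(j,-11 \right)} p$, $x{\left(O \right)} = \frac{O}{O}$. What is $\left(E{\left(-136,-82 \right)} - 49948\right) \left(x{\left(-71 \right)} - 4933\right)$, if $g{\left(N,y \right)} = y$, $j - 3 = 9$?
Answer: $238965264$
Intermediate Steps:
$j = 12$ ($j = 3 + 9 = 12$)
$x{\left(O \right)} = 1$
$E{\left(p,t \right)} = - 11 p$
$\left(E{\left(-136,-82 \right)} - 49948\right) \left(x{\left(-71 \right)} - 4933\right) = \left(\left(-11\right) \left(-136\right) - 49948\right) \left(1 - 4933\right) = \left(1496 - 49948\right) \left(-4932\right) = \left(-48452\right) \left(-4932\right) = 238965264$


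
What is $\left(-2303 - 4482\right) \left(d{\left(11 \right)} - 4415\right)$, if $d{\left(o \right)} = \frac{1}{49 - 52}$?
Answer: $\frac{89874110}{3} \approx 2.9958 \cdot 10^{7}$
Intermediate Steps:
$d{\left(o \right)} = - \frac{1}{3}$ ($d{\left(o \right)} = \frac{1}{-3} = - \frac{1}{3}$)
$\left(-2303 - 4482\right) \left(d{\left(11 \right)} - 4415\right) = \left(-2303 - 4482\right) \left(- \frac{1}{3} - 4415\right) = \left(-6785\right) \left(- \frac{13246}{3}\right) = \frac{89874110}{3}$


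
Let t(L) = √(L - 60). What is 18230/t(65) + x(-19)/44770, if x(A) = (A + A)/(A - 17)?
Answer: 19/805860 + 3646*√5 ≈ 8152.7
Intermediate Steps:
x(A) = 2*A/(-17 + A) (x(A) = (2*A)/(-17 + A) = 2*A/(-17 + A))
t(L) = √(-60 + L)
18230/t(65) + x(-19)/44770 = 18230/(√(-60 + 65)) + (2*(-19)/(-17 - 19))/44770 = 18230/(√5) + (2*(-19)/(-36))*(1/44770) = 18230*(√5/5) + (2*(-19)*(-1/36))*(1/44770) = 3646*√5 + (19/18)*(1/44770) = 3646*√5 + 19/805860 = 19/805860 + 3646*√5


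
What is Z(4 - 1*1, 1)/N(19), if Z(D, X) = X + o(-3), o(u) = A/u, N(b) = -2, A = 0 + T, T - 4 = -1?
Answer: 0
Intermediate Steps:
T = 3 (T = 4 - 1 = 3)
A = 3 (A = 0 + 3 = 3)
o(u) = 3/u
Z(D, X) = -1 + X (Z(D, X) = X + 3/(-3) = X + 3*(-⅓) = X - 1 = -1 + X)
Z(4 - 1*1, 1)/N(19) = (-1 + 1)/(-2) = 0*(-½) = 0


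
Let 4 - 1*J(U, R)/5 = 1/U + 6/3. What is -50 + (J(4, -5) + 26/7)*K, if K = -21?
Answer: -1247/4 ≈ -311.75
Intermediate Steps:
J(U, R) = 10 - 5/U (J(U, R) = 20 - 5*(1/U + 6/3) = 20 - 5*(1/U + 6*(⅓)) = 20 - 5*(1/U + 2) = 20 - 5*(2 + 1/U) = 20 + (-10 - 5/U) = 10 - 5/U)
-50 + (J(4, -5) + 26/7)*K = -50 + ((10 - 5/4) + 26/7)*(-21) = -50 + (35/4 + 26/7)*(-21) = -50 + (349/28)*(-21) = -50 - 1047/4 = -1247/4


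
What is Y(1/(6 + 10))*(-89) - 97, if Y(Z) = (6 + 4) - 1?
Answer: -898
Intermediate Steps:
Y(Z) = 9 (Y(Z) = 10 - 1 = 9)
Y(1/(6 + 10))*(-89) - 97 = 9*(-89) - 97 = -801 - 97 = -898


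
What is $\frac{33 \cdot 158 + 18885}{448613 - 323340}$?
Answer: $\frac{24099}{125273} \approx 0.19237$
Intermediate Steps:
$\frac{33 \cdot 158 + 18885}{448613 - 323340} = \frac{5214 + 18885}{125273} = 24099 \cdot \frac{1}{125273} = \frac{24099}{125273}$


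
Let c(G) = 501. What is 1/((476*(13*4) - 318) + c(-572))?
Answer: 1/24935 ≈ 4.0104e-5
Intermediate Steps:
1/((476*(13*4) - 318) + c(-572)) = 1/((476*(13*4) - 318) + 501) = 1/((476*52 - 318) + 501) = 1/((24752 - 318) + 501) = 1/(24434 + 501) = 1/24935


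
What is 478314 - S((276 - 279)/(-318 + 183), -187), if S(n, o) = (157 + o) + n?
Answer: 21525479/45 ≈ 4.7834e+5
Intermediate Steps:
S(n, o) = 157 + n + o
478314 - S((276 - 279)/(-318 + 183), -187) = 478314 - (157 + (276 - 279)/(-318 + 183) - 187) = 478314 - (157 - 3/(-135) - 187) = 478314 - (157 - 3*(-1/135) - 187) = 478314 - (157 + 1/45 - 187) = 478314 - 1*(-1349/45) = 478314 + 1349/45 = 21525479/45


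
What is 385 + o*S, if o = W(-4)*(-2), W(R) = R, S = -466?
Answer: -3343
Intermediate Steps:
o = 8 (o = -4*(-2) = 8)
385 + o*S = 385 + 8*(-466) = 385 - 3728 = -3343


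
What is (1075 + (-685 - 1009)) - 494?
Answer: -1113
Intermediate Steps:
(1075 + (-685 - 1009)) - 494 = (1075 - 1694) - 494 = -619 - 494 = -1113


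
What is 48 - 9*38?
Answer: -294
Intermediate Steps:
48 - 9*38 = 48 - 342 = -294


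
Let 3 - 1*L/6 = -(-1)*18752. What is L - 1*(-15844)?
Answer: -96650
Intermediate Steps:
L = -112494 (L = 18 - (-6)*(-1*18752) = 18 - (-6)*(-18752) = 18 - 6*18752 = 18 - 112512 = -112494)
L - 1*(-15844) = -112494 - 1*(-15844) = -112494 + 15844 = -96650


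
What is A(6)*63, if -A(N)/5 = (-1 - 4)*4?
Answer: 6300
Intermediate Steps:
A(N) = 100 (A(N) = -5*(-1 - 4)*4 = -(-25)*4 = -5*(-20) = 100)
A(6)*63 = 100*63 = 6300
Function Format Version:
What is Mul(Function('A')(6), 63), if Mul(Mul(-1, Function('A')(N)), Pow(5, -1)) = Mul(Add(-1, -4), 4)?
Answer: 6300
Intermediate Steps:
Function('A')(N) = 100 (Function('A')(N) = Mul(-5, Mul(Add(-1, -4), 4)) = Mul(-5, Mul(-5, 4)) = Mul(-5, -20) = 100)
Mul(Function('A')(6), 63) = Mul(100, 63) = 6300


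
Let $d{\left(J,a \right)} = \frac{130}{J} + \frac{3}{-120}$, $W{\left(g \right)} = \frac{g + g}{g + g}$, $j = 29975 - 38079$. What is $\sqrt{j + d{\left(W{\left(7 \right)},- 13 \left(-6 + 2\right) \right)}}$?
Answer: $\frac{i \sqrt{3189610}}{20} \approx 89.297 i$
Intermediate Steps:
$j = -8104$ ($j = 29975 - 38079 = -8104$)
$W{\left(g \right)} = 1$ ($W{\left(g \right)} = \frac{2 g}{2 g} = 2 g \frac{1}{2 g} = 1$)
$d{\left(J,a \right)} = - \frac{1}{40} + \frac{130}{J}$ ($d{\left(J,a \right)} = \frac{130}{J} + 3 \left(- \frac{1}{120}\right) = \frac{130}{J} - \frac{1}{40} = - \frac{1}{40} + \frac{130}{J}$)
$\sqrt{j + d{\left(W{\left(7 \right)},- 13 \left(-6 + 2\right) \right)}} = \sqrt{-8104 + \frac{5200 - 1}{40 \cdot 1}} = \sqrt{-8104 + \frac{1}{40} \cdot 1 \left(5200 - 1\right)} = \sqrt{-8104 + \frac{1}{40} \cdot 1 \cdot 5199} = \sqrt{-8104 + \frac{5199}{40}} = \sqrt{- \frac{318961}{40}} = \frac{i \sqrt{3189610}}{20}$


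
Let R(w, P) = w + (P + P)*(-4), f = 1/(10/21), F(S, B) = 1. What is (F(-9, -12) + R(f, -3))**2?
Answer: 73441/100 ≈ 734.41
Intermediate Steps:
f = 21/10 (f = 1/(10*(1/21)) = 1/(10/21) = 21/10 ≈ 2.1000)
R(w, P) = w - 8*P (R(w, P) = w + (2*P)*(-4) = w - 8*P)
(F(-9, -12) + R(f, -3))**2 = (1 + (21/10 - 8*(-3)))**2 = (1 + (21/10 + 24))**2 = (1 + 261/10)**2 = (271/10)**2 = 73441/100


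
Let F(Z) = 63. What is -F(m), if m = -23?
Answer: -63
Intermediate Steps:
-F(m) = -1*63 = -63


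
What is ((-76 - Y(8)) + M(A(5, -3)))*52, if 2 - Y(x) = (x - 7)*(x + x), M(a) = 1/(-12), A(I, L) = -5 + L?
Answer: -9685/3 ≈ -3228.3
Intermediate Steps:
M(a) = -1/12
Y(x) = 2 - 2*x*(-7 + x) (Y(x) = 2 - (x - 7)*(x + x) = 2 - (-7 + x)*2*x = 2 - 2*x*(-7 + x))
((-76 - Y(8)) + M(A(5, -3)))*52 = ((-76 - (2 - 2*8**2 + 14*8)) - 1/12)*52 = ((-76 - (2 - 2*64 + 112)) - 1/12)*52 = ((-76 - (2 - 128 + 112)) - 1/12)*52 = ((-76 - 1*(-14)) - 1/12)*52 = ((-76 + 14) - 1/12)*52 = (-62 - 1/12)*52 = -745/12*52 = -9685/3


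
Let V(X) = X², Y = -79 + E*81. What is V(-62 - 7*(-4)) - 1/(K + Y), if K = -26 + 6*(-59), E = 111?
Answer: 9862991/8532 ≈ 1156.0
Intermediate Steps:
K = -380 (K = -26 - 354 = -380)
Y = 8912 (Y = -79 + 111*81 = -79 + 8991 = 8912)
V(-62 - 7*(-4)) - 1/(K + Y) = (-62 - 7*(-4))² - 1/(-380 + 8912) = (-62 + 28)² - 1/8532 = (-34)² - 1*1/8532 = 1156 - 1/8532 = 9862991/8532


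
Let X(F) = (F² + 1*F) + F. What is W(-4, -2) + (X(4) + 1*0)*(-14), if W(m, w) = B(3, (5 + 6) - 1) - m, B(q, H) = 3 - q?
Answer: -332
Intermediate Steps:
X(F) = F² + 2*F (X(F) = (F² + F) + F = (F + F²) + F = F² + 2*F)
W(m, w) = -m (W(m, w) = (3 - 1*3) - m = (3 - 3) - m = 0 - m = -m)
W(-4, -2) + (X(4) + 1*0)*(-14) = -1*(-4) + (4*(2 + 4) + 1*0)*(-14) = 4 + (4*6 + 0)*(-14) = 4 + (24 + 0)*(-14) = 4 + 24*(-14) = 4 - 336 = -332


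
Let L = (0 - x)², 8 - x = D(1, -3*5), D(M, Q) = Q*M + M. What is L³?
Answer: 113379904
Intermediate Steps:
D(M, Q) = M + M*Q (D(M, Q) = M*Q + M = M + M*Q)
x = 22 (x = 8 - (1 - 3*5) = 8 - (1 - 15) = 8 - (-14) = 8 - 1*(-14) = 8 + 14 = 22)
L = 484 (L = (0 - 1*22)² = (0 - 22)² = (-22)² = 484)
L³ = 484³ = 113379904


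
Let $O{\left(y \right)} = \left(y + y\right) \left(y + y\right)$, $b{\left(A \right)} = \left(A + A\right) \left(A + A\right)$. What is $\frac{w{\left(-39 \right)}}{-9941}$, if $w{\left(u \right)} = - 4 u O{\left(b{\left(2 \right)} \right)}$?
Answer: $- \frac{159744}{9941} \approx -16.069$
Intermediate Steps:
$b{\left(A \right)} = 4 A^{2}$ ($b{\left(A \right)} = 2 A 2 A = 4 A^{2}$)
$O{\left(y \right)} = 4 y^{2}$ ($O{\left(y \right)} = 2 y 2 y = 4 y^{2}$)
$w{\left(u \right)} = - 4096 u$ ($w{\left(u \right)} = - 4 u 4 \left(4 \cdot 2^{2}\right)^{2} = - 4 u 4 \left(4 \cdot 4\right)^{2} = - 4 u 4 \cdot 16^{2} = - 4 u 4 \cdot 256 = - 4 u 1024 = - 4096 u$)
$\frac{w{\left(-39 \right)}}{-9941} = \frac{\left(-4096\right) \left(-39\right)}{-9941} = 159744 \left(- \frac{1}{9941}\right) = - \frac{159744}{9941}$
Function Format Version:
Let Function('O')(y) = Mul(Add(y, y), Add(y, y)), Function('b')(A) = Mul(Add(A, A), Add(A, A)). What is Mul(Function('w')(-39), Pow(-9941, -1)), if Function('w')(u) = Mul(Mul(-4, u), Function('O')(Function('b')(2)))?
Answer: Rational(-159744, 9941) ≈ -16.069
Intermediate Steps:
Function('b')(A) = Mul(4, Pow(A, 2)) (Function('b')(A) = Mul(Mul(2, A), Mul(2, A)) = Mul(4, Pow(A, 2)))
Function('O')(y) = Mul(4, Pow(y, 2)) (Function('O')(y) = Mul(Mul(2, y), Mul(2, y)) = Mul(4, Pow(y, 2)))
Function('w')(u) = Mul(-4096, u) (Function('w')(u) = Mul(Mul(-4, u), Mul(4, Pow(Mul(4, Pow(2, 2)), 2))) = Mul(Mul(-4, u), Mul(4, Pow(Mul(4, 4), 2))) = Mul(Mul(-4, u), Mul(4, Pow(16, 2))) = Mul(Mul(-4, u), Mul(4, 256)) = Mul(Mul(-4, u), 1024) = Mul(-4096, u))
Mul(Function('w')(-39), Pow(-9941, -1)) = Mul(Mul(-4096, -39), Pow(-9941, -1)) = Mul(159744, Rational(-1, 9941)) = Rational(-159744, 9941)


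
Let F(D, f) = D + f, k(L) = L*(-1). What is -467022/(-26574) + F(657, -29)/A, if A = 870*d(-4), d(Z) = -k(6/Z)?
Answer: 98795873/5779845 ≈ 17.093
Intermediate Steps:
k(L) = -L
d(Z) = 6/Z (d(Z) = -(-1)*6/Z = -(-6)/Z = 6/Z)
A = -1305 (A = 870*(6/(-4)) = 870*(6*(-¼)) = 870*(-3/2) = -1305)
-467022/(-26574) + F(657, -29)/A = -467022/(-26574) + (657 - 29)/(-1305) = -467022*(-1/26574) + 628*(-1/1305) = 77837/4429 - 628/1305 = 98795873/5779845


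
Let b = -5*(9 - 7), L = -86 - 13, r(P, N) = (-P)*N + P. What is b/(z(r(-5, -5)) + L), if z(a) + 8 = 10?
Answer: 10/97 ≈ 0.10309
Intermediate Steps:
r(P, N) = P - N*P (r(P, N) = -N*P + P = P - N*P)
z(a) = 2 (z(a) = -8 + 10 = 2)
L = -99
b = -10 (b = -5*2 = -10)
b/(z(r(-5, -5)) + L) = -10/(2 - 99) = -10/(-97) = -1/97*(-10) = 10/97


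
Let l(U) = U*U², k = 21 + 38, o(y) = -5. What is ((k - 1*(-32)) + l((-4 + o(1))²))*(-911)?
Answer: -484225652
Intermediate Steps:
k = 59
l(U) = U³
((k - 1*(-32)) + l((-4 + o(1))²))*(-911) = ((59 - 1*(-32)) + ((-4 - 5)²)³)*(-911) = ((59 + 32) + ((-9)²)³)*(-911) = (91 + 81³)*(-911) = (91 + 531441)*(-911) = 531532*(-911) = -484225652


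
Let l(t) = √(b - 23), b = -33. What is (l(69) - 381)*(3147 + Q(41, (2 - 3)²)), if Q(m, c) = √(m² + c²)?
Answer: -(381 - 2*I*√14)*(3147 + 29*√2) ≈ -1.2146e+6 + 23857.0*I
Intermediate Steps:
l(t) = 2*I*√14 (l(t) = √(-33 - 23) = √(-56) = 2*I*√14)
Q(m, c) = √(c² + m²)
(l(69) - 381)*(3147 + Q(41, (2 - 3)²)) = (2*I*√14 - 381)*(3147 + √(((2 - 3)²)² + 41²)) = (-381 + 2*I*√14)*(3147 + √(((-1)²)² + 1681)) = (-381 + 2*I*√14)*(3147 + √(1² + 1681)) = (-381 + 2*I*√14)*(3147 + √(1 + 1681)) = (-381 + 2*I*√14)*(3147 + √1682) = (-381 + 2*I*√14)*(3147 + 29*√2)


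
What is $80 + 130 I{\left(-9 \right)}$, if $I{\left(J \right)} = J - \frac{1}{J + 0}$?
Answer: $- \frac{9680}{9} \approx -1075.6$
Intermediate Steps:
$I{\left(J \right)} = J - \frac{1}{J}$
$80 + 130 I{\left(-9 \right)} = 80 + 130 \left(-9 - \frac{1}{-9}\right) = 80 + 130 \left(-9 - - \frac{1}{9}\right) = 80 + 130 \left(-9 + \frac{1}{9}\right) = 80 + 130 \left(- \frac{80}{9}\right) = 80 - \frac{10400}{9} = - \frac{9680}{9}$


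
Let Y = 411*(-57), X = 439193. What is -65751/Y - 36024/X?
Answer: 9344481565/3429658137 ≈ 2.7246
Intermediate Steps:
Y = -23427
-65751/Y - 36024/X = -65751/(-23427) - 36024/439193 = -65751*(-1/23427) - 36024*1/439193 = 21917/7809 - 36024/439193 = 9344481565/3429658137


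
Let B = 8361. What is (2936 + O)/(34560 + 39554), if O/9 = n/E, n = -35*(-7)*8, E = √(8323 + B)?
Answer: 1468/37057 + 4410*√4171/154564747 ≈ 0.041457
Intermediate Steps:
E = 2*√4171 (E = √(8323 + 8361) = √16684 = 2*√4171 ≈ 129.17)
n = 1960 (n = 245*8 = 1960)
O = 8820*√4171/4171 (O = 9*(1960/((2*√4171))) = 9*(1960*(√4171/8342)) = 9*(980*√4171/4171) = 8820*√4171/4171 ≈ 136.57)
(2936 + O)/(34560 + 39554) = (2936 + 8820*√4171/4171)/(34560 + 39554) = (2936 + 8820*√4171/4171)/74114 = (2936 + 8820*√4171/4171)*(1/74114) = 1468/37057 + 4410*√4171/154564747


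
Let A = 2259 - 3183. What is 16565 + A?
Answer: 15641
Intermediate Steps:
A = -924
16565 + A = 16565 - 924 = 15641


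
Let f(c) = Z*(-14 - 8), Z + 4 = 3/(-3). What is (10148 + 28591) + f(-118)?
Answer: 38849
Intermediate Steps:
Z = -5 (Z = -4 + 3/(-3) = -4 + 3*(-1/3) = -4 - 1 = -5)
f(c) = 110 (f(c) = -5*(-14 - 8) = -5*(-22) = 110)
(10148 + 28591) + f(-118) = (10148 + 28591) + 110 = 38739 + 110 = 38849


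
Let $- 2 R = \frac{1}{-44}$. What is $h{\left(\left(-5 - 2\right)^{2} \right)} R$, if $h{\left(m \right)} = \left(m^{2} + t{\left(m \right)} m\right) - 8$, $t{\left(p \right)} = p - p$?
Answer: $\frac{2393}{88} \approx 27.193$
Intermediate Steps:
$t{\left(p \right)} = 0$
$R = \frac{1}{88}$ ($R = - \frac{1}{2 \left(-44\right)} = \left(- \frac{1}{2}\right) \left(- \frac{1}{44}\right) = \frac{1}{88} \approx 0.011364$)
$h{\left(m \right)} = -8 + m^{2}$ ($h{\left(m \right)} = \left(m^{2} + 0 m\right) - 8 = \left(m^{2} + 0\right) - 8 = m^{2} - 8 = -8 + m^{2}$)
$h{\left(\left(-5 - 2\right)^{2} \right)} R = \left(-8 + \left(\left(-5 - 2\right)^{2}\right)^{2}\right) \frac{1}{88} = \left(-8 + \left(\left(-7\right)^{2}\right)^{2}\right) \frac{1}{88} = \left(-8 + 49^{2}\right) \frac{1}{88} = \left(-8 + 2401\right) \frac{1}{88} = 2393 \cdot \frac{1}{88} = \frac{2393}{88}$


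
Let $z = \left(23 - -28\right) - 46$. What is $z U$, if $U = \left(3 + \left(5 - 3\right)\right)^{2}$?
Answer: $125$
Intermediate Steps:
$U = 25$ ($U = \left(3 + \left(5 - 3\right)\right)^{2} = \left(3 + 2\right)^{2} = 5^{2} = 25$)
$z = 5$ ($z = \left(23 + 28\right) - 46 = 51 - 46 = 5$)
$z U = 5 \cdot 25 = 125$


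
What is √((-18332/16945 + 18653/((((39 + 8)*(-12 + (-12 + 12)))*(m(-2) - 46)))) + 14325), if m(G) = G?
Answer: √5233401642072336115/19113960 ≈ 119.69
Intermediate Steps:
√((-18332/16945 + 18653/((((39 + 8)*(-12 + (-12 + 12)))*(m(-2) - 46)))) + 14325) = √((-18332/16945 + 18653/((((39 + 8)*(-12 + (-12 + 12)))*(-2 - 46)))) + 14325) = √((-18332*1/16945 + 18653/(((47*(-12 + 0))*(-48)))) + 14325) = √((-18332/16945 + 18653/(((47*(-12))*(-48)))) + 14325) = √((-18332/16945 + 18653/((-564*(-48)))) + 14325) = √((-18332/16945 + 18653/27072) + 14325) = √(-180208819/458735040 + 14325) = √(6571199239181/458735040) = √5233401642072336115/19113960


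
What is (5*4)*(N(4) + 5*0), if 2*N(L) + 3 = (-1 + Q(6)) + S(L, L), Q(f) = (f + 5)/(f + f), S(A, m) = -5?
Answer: -485/6 ≈ -80.833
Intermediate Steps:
Q(f) = (5 + f)/(2*f) (Q(f) = (5 + f)/((2*f)) = (5 + f)*(1/(2*f)) = (5 + f)/(2*f))
N(L) = -97/24 (N(L) = -3/2 + ((-1 + (1/2)*(5 + 6)/6) - 5)/2 = -3/2 + ((-1 + (1/2)*(1/6)*11) - 5)/2 = -3/2 + ((-1 + 11/12) - 5)/2 = -3/2 + (-1/12 - 5)/2 = -3/2 + (1/2)*(-61/12) = -3/2 - 61/24 = -97/24)
(5*4)*(N(4) + 5*0) = (5*4)*(-97/24 + 5*0) = 20*(-97/24 + 0) = 20*(-97/24) = -485/6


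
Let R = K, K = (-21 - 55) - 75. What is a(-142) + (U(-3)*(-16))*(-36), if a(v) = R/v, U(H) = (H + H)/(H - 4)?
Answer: 491809/994 ≈ 494.78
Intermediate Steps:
K = -151 (K = -76 - 75 = -151)
U(H) = 2*H/(-4 + H) (U(H) = (2*H)/(-4 + H) = 2*H/(-4 + H))
R = -151
a(v) = -151/v
a(-142) + (U(-3)*(-16))*(-36) = -151/(-142) + ((2*(-3)/(-4 - 3))*(-16))*(-36) = -151*(-1/142) + ((2*(-3)/(-7))*(-16))*(-36) = 151/142 + ((2*(-3)*(-⅐))*(-16))*(-36) = 151/142 + ((6/7)*(-16))*(-36) = 151/142 - 96/7*(-36) = 151/142 + 3456/7 = 491809/994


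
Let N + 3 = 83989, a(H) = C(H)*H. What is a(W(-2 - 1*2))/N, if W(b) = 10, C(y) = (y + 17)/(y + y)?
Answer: 27/167972 ≈ 0.00016074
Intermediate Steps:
C(y) = (17 + y)/(2*y) (C(y) = (17 + y)/((2*y)) = (17 + y)*(1/(2*y)) = (17 + y)/(2*y))
a(H) = 17/2 + H/2 (a(H) = ((17 + H)/(2*H))*H = 17/2 + H/2)
N = 83986 (N = -3 + 83989 = 83986)
a(W(-2 - 1*2))/N = (17/2 + (½)*10)/83986 = (17/2 + 5)*(1/83986) = (27/2)*(1/83986) = 27/167972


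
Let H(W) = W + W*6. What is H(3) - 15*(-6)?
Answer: 111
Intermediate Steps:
H(W) = 7*W (H(W) = W + 6*W = 7*W)
H(3) - 15*(-6) = 7*3 - 15*(-6) = 21 + 90 = 111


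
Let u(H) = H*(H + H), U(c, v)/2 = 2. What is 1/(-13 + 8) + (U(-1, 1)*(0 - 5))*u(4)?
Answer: -3201/5 ≈ -640.20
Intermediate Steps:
U(c, v) = 4 (U(c, v) = 2*2 = 4)
u(H) = 2*H**2 (u(H) = H*(2*H) = 2*H**2)
1/(-13 + 8) + (U(-1, 1)*(0 - 5))*u(4) = 1/(-13 + 8) + (4*(0 - 5))*(2*4**2) = 1/(-5) + (4*(-5))*(2*16) = -1/5 - 20*32 = -1/5 - 640 = -3201/5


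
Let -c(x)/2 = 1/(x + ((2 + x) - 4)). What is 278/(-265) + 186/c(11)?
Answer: -493178/265 ≈ -1861.0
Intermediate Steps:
c(x) = -2/(-2 + 2*x) (c(x) = -2/(x + ((2 + x) - 4)) = -2/(x + (-2 + x)) = -2/(-2 + 2*x))
278/(-265) + 186/c(11) = 278/(-265) + 186/((-1/(-1 + 11))) = 278*(-1/265) + 186/((-1/10)) = -278/265 + 186/((-1*⅒)) = -278/265 + 186/(-⅒) = -278/265 + 186*(-10) = -278/265 - 1860 = -493178/265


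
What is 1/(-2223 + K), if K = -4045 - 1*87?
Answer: -1/6355 ≈ -0.00015736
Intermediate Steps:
K = -4132 (K = -4045 - 87 = -4132)
1/(-2223 + K) = 1/(-2223 - 4132) = 1/(-6355) = -1/6355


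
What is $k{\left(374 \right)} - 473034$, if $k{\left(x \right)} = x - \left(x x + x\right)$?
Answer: $-612910$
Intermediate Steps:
$k{\left(x \right)} = - x^{2}$ ($k{\left(x \right)} = x - \left(x^{2} + x\right) = x - \left(x + x^{2}\right) = - x^{2}$)
$k{\left(374 \right)} - 473034 = - 374^{2} - 473034 = \left(-1\right) 139876 - 473034 = -139876 - 473034 = -612910$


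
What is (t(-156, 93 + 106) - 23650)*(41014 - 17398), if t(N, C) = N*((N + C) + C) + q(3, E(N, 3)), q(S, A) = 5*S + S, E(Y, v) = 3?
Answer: -1449644544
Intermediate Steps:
q(S, A) = 6*S
t(N, C) = 18 + N*(N + 2*C) (t(N, C) = N*((N + C) + C) + 6*3 = N*((C + N) + C) + 18 = N*(N + 2*C) + 18 = 18 + N*(N + 2*C))
(t(-156, 93 + 106) - 23650)*(41014 - 17398) = ((18 + (-156)**2 + 2*(93 + 106)*(-156)) - 23650)*(41014 - 17398) = ((18 + 24336 + 2*199*(-156)) - 23650)*23616 = ((18 + 24336 - 62088) - 23650)*23616 = (-37734 - 23650)*23616 = -61384*23616 = -1449644544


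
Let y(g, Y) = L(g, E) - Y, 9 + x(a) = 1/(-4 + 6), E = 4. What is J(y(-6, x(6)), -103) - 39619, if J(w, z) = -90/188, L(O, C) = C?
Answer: -3724231/94 ≈ -39620.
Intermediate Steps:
x(a) = -17/2 (x(a) = -9 + 1/(-4 + 6) = -9 + 1/2 = -9 + ½ = -17/2)
y(g, Y) = 4 - Y
J(w, z) = -45/94 (J(w, z) = -90*1/188 = -45/94)
J(y(-6, x(6)), -103) - 39619 = -45/94 - 39619 = -3724231/94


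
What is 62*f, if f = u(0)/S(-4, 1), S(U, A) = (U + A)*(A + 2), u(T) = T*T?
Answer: 0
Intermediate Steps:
u(T) = T²
S(U, A) = (2 + A)*(A + U) (S(U, A) = (A + U)*(2 + A) = (2 + A)*(A + U))
f = 0 (f = 0²/(1² + 2*1 + 2*(-4) + 1*(-4)) = 0/(1 + 2 - 8 - 4) = 0/(-9) = 0*(-⅑) = 0)
62*f = 62*0 = 0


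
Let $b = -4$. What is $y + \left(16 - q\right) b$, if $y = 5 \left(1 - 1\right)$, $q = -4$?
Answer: $-80$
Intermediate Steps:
$y = 0$ ($y = 5 \cdot 0 = 0$)
$y + \left(16 - q\right) b = 0 + \left(16 - -4\right) \left(-4\right) = 0 + \left(16 + 4\right) \left(-4\right) = 0 + 20 \left(-4\right) = 0 - 80 = -80$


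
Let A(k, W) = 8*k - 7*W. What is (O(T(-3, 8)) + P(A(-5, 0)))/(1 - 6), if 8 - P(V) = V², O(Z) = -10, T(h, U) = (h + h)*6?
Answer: 1602/5 ≈ 320.40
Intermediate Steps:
T(h, U) = 12*h (T(h, U) = (2*h)*6 = 12*h)
A(k, W) = -7*W + 8*k
P(V) = 8 - V²
(O(T(-3, 8)) + P(A(-5, 0)))/(1 - 6) = (-10 + (8 - (-7*0 + 8*(-5))²))/(1 - 6) = (-10 + (8 - (0 - 40)²))/(-5) = (-10 + (8 - 1*(-40)²))*(-⅕) = (-10 + (8 - 1*1600))*(-⅕) = (-10 + (8 - 1600))*(-⅕) = (-10 - 1592)*(-⅕) = -1602*(-⅕) = 1602/5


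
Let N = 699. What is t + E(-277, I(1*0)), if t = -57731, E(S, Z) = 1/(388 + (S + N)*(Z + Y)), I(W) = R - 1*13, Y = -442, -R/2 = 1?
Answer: -11111254647/192466 ≈ -57731.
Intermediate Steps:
R = -2 (R = -2*1 = -2)
I(W) = -15 (I(W) = -2 - 1*13 = -2 - 13 = -15)
E(S, Z) = 1/(388 + (-442 + Z)*(699 + S)) (E(S, Z) = 1/(388 + (S + 699)*(Z - 442)) = 1/(388 + (699 + S)*(-442 + Z)) = 1/(388 + (-442 + Z)*(699 + S)))
t + E(-277, I(1*0)) = -57731 + 1/(-308570 - 442*(-277) + 699*(-15) - 277*(-15)) = -57731 + 1/(-308570 + 122434 - 10485 + 4155) = -57731 + 1/(-192466) = -57731 - 1/192466 = -11111254647/192466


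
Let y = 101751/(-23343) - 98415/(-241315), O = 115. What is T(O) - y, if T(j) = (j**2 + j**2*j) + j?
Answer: 576151997881393/375534403 ≈ 1.5342e+6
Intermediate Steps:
T(j) = j + j**2 + j**3 (T(j) = (j**2 + j**3) + j = j + j**2 + j**3)
y = -1483782748/375534403 (y = 101751*(-1/23343) - 98415*(-1/241315) = -33917/7781 + 19683/48263 = -1483782748/375534403 ≈ -3.9511)
T(O) - y = 115*(1 + 115 + 115**2) - 1*(-1483782748/375534403) = 115*(1 + 115 + 13225) + 1483782748/375534403 = 115*13341 + 1483782748/375534403 = 1534215 + 1483782748/375534403 = 576151997881393/375534403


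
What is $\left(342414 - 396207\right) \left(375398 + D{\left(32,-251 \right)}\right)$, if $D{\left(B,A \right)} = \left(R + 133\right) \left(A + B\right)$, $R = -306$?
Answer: $-22231840005$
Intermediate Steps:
$D{\left(B,A \right)} = - 173 A - 173 B$ ($D{\left(B,A \right)} = \left(-306 + 133\right) \left(A + B\right) = - 173 \left(A + B\right) = - 173 A - 173 B$)
$\left(342414 - 396207\right) \left(375398 + D{\left(32,-251 \right)}\right) = \left(342414 - 396207\right) \left(375398 - -37887\right) = - 53793 \left(375398 + \left(43423 - 5536\right)\right) = - 53793 \left(375398 + 37887\right) = \left(-53793\right) 413285 = -22231840005$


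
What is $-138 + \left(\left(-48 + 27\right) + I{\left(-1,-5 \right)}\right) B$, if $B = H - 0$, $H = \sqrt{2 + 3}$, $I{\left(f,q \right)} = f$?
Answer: $-138 - 22 \sqrt{5} \approx -187.19$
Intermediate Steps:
$H = \sqrt{5} \approx 2.2361$
$B = \sqrt{5}$ ($B = \sqrt{5} - 0 = \sqrt{5} + 0 = \sqrt{5} \approx 2.2361$)
$-138 + \left(\left(-48 + 27\right) + I{\left(-1,-5 \right)}\right) B = -138 + \left(\left(-48 + 27\right) - 1\right) \sqrt{5} = -138 + \left(-21 - 1\right) \sqrt{5} = -138 - 22 \sqrt{5}$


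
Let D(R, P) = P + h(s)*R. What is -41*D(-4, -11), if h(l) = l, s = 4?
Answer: 1107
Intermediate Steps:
D(R, P) = P + 4*R
-41*D(-4, -11) = -41*(-11 + 4*(-4)) = -41*(-11 - 16) = -41*(-27) = 1107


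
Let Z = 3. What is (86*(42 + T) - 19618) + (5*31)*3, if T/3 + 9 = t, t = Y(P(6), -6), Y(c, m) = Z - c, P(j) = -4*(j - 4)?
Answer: -15025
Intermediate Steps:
P(j) = 16 - 4*j (P(j) = -4*(-4 + j) = 16 - 4*j)
Y(c, m) = 3 - c
t = 11 (t = 3 - (16 - 4*6) = 3 - (16 - 24) = 3 - 1*(-8) = 3 + 8 = 11)
T = 6 (T = -27 + 3*11 = -27 + 33 = 6)
(86*(42 + T) - 19618) + (5*31)*3 = (86*(42 + 6) - 19618) + (5*31)*3 = (86*48 - 19618) + 155*3 = (4128 - 19618) + 465 = -15490 + 465 = -15025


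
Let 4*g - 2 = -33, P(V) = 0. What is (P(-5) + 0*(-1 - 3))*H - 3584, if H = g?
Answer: -3584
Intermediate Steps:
g = -31/4 (g = 1/2 + (1/4)*(-33) = 1/2 - 33/4 = -31/4 ≈ -7.7500)
H = -31/4 ≈ -7.7500
(P(-5) + 0*(-1 - 3))*H - 3584 = (0 + 0*(-1 - 3))*(-31/4) - 3584 = (0 + 0*(-4))*(-31/4) - 3584 = (0 + 0)*(-31/4) - 3584 = 0*(-31/4) - 3584 = 0 - 3584 = -3584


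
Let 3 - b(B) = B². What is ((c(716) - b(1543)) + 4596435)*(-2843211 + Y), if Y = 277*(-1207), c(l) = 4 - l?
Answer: -22168396825950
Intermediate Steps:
Y = -334339
b(B) = 3 - B²
((c(716) - b(1543)) + 4596435)*(-2843211 + Y) = (((4 - 1*716) - (3 - 1*1543²)) + 4596435)*(-2843211 - 334339) = (((4 - 716) - (3 - 1*2380849)) + 4596435)*(-3177550) = ((-712 - (3 - 2380849)) + 4596435)*(-3177550) = ((-712 - 1*(-2380846)) + 4596435)*(-3177550) = ((-712 + 2380846) + 4596435)*(-3177550) = (2380134 + 4596435)*(-3177550) = 6976569*(-3177550) = -22168396825950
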